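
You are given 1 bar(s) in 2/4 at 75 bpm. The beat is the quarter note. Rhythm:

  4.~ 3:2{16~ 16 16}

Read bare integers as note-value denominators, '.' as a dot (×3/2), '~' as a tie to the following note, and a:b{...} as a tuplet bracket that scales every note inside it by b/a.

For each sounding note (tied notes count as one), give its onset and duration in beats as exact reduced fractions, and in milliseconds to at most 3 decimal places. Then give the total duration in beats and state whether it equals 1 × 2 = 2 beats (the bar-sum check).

1) 0.0ms=0b +1466.667ms=11/6b
2) 1466.667ms=11/6b +133.333ms=1/6b
Σ=2b of 2 (75bpm 2/4) — PASS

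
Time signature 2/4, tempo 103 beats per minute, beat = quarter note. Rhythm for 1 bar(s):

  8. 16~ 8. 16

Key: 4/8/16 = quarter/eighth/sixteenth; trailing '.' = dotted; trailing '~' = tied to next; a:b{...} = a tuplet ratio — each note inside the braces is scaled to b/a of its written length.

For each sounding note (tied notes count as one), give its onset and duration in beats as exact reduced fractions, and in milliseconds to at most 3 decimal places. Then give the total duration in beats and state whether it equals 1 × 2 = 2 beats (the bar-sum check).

1) 0.0ms=0b +436.893ms=3/4b
2) 436.893ms=3/4b +582.524ms=1b
3) 1019.417ms=7/4b +145.631ms=1/4b
Σ=2b of 2 (103bpm 2/4) — PASS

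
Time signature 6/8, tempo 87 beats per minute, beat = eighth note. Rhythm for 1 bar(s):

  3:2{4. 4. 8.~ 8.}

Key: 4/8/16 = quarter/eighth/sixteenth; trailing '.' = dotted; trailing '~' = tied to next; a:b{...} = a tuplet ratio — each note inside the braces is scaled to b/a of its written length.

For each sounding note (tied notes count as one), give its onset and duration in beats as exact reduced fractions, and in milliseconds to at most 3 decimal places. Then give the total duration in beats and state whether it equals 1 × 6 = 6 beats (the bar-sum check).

1) 0.0ms=0b +1379.31ms=2b
2) 1379.31ms=2b +1379.31ms=2b
3) 2758.621ms=4b +1379.31ms=2b
Σ=6b of 6 (87bpm 6/8) — PASS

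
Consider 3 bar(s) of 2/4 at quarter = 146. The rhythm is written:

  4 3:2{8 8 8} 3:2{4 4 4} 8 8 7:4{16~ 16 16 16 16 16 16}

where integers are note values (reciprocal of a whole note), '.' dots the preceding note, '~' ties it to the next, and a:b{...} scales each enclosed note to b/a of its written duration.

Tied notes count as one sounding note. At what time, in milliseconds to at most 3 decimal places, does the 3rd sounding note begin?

note 3 onset = 4/3b = 547.945ms

1. 0.0ms @ 0 + 410.959ms (1)
2. 410.959ms @ 1 + 136.986ms (1/3)
3. 547.945ms @ 4/3 + 136.986ms (1/3)
4. 684.932ms @ 5/3 + 136.986ms (1/3)
5. 821.918ms @ 2 + 273.973ms (2/3)
6. 1095.89ms @ 8/3 + 273.973ms (2/3)
7. 1369.863ms @ 10/3 + 273.973ms (2/3)
8. 1643.836ms @ 4 + 205.479ms (1/2)
9. 1849.315ms @ 9/2 + 205.479ms (1/2)
10. 2054.795ms @ 5 + 117.417ms (2/7)
11. 2172.211ms @ 37/7 + 58.708ms (1/7)
12. 2230.92ms @ 38/7 + 58.708ms (1/7)
13. 2289.628ms @ 39/7 + 58.708ms (1/7)
14. 2348.337ms @ 40/7 + 58.708ms (1/7)
15. 2407.045ms @ 41/7 + 58.708ms (1/7)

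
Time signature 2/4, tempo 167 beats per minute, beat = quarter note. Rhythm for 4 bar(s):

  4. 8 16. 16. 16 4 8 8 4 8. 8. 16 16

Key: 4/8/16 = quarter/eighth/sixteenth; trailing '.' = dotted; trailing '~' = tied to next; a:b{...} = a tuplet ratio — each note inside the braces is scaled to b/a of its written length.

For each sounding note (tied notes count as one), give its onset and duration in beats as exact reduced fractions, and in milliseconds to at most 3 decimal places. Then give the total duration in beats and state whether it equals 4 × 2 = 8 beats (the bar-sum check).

1) 0.0ms=0b +538.922ms=3/2b
2) 538.922ms=3/2b +179.641ms=1/2b
3) 718.563ms=2b +134.731ms=3/8b
4) 853.293ms=19/8b +134.731ms=3/8b
5) 988.024ms=11/4b +89.82ms=1/4b
6) 1077.844ms=3b +359.281ms=1b
7) 1437.126ms=4b +179.641ms=1/2b
8) 1616.766ms=9/2b +179.641ms=1/2b
9) 1796.407ms=5b +359.281ms=1b
10) 2155.689ms=6b +269.461ms=3/4b
11) 2425.15ms=27/4b +269.461ms=3/4b
12) 2694.611ms=15/2b +89.82ms=1/4b
13) 2784.431ms=31/4b +89.82ms=1/4b
Σ=8b of 8 (167bpm 2/4) — PASS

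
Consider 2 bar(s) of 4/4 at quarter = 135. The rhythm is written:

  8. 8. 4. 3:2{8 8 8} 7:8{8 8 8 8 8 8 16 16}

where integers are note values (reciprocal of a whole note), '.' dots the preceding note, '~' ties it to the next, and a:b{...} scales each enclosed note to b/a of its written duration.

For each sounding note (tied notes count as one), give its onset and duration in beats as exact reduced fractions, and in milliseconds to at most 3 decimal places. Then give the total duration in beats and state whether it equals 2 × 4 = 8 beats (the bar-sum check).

1) 0.0ms=0b +333.333ms=3/4b
2) 333.333ms=3/4b +333.333ms=3/4b
3) 666.667ms=3/2b +666.667ms=3/2b
4) 1333.333ms=3b +148.148ms=1/3b
5) 1481.481ms=10/3b +148.148ms=1/3b
6) 1629.63ms=11/3b +148.148ms=1/3b
7) 1777.778ms=4b +253.968ms=4/7b
8) 2031.746ms=32/7b +253.968ms=4/7b
9) 2285.714ms=36/7b +253.968ms=4/7b
10) 2539.683ms=40/7b +253.968ms=4/7b
11) 2793.651ms=44/7b +253.968ms=4/7b
12) 3047.619ms=48/7b +253.968ms=4/7b
13) 3301.587ms=52/7b +126.984ms=2/7b
14) 3428.571ms=54/7b +126.984ms=2/7b
Σ=8b of 8 (135bpm 4/4) — PASS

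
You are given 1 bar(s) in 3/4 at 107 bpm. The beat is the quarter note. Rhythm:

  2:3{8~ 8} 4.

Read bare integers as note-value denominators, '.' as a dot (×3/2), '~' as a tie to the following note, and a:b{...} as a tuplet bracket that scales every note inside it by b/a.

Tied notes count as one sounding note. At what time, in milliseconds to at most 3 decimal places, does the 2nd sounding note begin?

1. 0.0ms @ 0 + 841.121ms (3/2)
2. 841.121ms @ 3/2 + 841.121ms (3/2)

note 2 onset = 3/2b = 841.121ms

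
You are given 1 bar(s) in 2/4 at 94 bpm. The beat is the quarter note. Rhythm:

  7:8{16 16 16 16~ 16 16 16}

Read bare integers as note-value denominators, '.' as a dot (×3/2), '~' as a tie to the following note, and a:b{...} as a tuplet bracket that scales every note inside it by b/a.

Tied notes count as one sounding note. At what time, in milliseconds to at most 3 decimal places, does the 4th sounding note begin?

1. 0.0ms @ 0 + 182.371ms (2/7)
2. 182.371ms @ 2/7 + 182.371ms (2/7)
3. 364.742ms @ 4/7 + 182.371ms (2/7)
4. 547.112ms @ 6/7 + 364.742ms (4/7)
5. 911.854ms @ 10/7 + 182.371ms (2/7)
6. 1094.225ms @ 12/7 + 182.371ms (2/7)

note 4 onset = 6/7b = 547.112ms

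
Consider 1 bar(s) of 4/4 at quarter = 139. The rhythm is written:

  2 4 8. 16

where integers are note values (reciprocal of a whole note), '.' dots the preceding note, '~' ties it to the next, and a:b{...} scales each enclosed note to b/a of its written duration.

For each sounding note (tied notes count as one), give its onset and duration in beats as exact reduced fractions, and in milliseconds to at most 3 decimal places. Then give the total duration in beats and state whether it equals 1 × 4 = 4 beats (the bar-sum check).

1) 0.0ms=0b +863.309ms=2b
2) 863.309ms=2b +431.655ms=1b
3) 1294.964ms=3b +323.741ms=3/4b
4) 1618.705ms=15/4b +107.914ms=1/4b
Σ=4b of 4 (139bpm 4/4) — PASS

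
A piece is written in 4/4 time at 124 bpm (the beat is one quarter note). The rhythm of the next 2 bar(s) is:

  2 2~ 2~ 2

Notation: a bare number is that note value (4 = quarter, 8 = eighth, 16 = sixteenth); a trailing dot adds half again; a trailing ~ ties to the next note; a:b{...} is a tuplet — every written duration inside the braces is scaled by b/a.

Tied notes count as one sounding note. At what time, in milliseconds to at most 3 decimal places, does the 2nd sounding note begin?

note 2 onset = 2b = 967.742ms

1. 0.0ms @ 0 + 967.742ms (2)
2. 967.742ms @ 2 + 2903.226ms (6)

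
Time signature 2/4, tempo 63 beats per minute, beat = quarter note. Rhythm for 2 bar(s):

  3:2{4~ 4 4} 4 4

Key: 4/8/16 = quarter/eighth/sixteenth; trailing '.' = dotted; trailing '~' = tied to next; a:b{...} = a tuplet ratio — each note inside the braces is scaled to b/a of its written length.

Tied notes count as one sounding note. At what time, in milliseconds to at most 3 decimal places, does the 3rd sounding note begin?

note 3 onset = 2b = 1904.762ms

1. 0.0ms @ 0 + 1269.841ms (4/3)
2. 1269.841ms @ 4/3 + 634.921ms (2/3)
3. 1904.762ms @ 2 + 952.381ms (1)
4. 2857.143ms @ 3 + 952.381ms (1)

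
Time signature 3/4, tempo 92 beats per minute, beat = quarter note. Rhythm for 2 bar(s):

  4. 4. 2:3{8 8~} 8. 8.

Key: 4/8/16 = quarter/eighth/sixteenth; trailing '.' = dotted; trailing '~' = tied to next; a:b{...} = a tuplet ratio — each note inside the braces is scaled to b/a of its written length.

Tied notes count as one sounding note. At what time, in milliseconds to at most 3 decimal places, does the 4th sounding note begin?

1. 0.0ms @ 0 + 978.261ms (3/2)
2. 978.261ms @ 3/2 + 978.261ms (3/2)
3. 1956.522ms @ 3 + 489.13ms (3/4)
4. 2445.652ms @ 15/4 + 978.261ms (3/2)
5. 3423.913ms @ 21/4 + 489.13ms (3/4)

note 4 onset = 15/4b = 2445.652ms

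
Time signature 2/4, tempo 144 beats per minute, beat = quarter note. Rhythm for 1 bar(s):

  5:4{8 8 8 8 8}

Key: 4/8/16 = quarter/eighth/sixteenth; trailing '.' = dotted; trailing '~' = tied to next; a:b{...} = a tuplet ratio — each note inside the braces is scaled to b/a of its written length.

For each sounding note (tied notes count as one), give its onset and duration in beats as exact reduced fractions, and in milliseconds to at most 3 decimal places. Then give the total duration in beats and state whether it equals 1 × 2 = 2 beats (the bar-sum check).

1) 0.0ms=0b +166.667ms=2/5b
2) 166.667ms=2/5b +166.667ms=2/5b
3) 333.333ms=4/5b +166.667ms=2/5b
4) 500.0ms=6/5b +166.667ms=2/5b
5) 666.667ms=8/5b +166.667ms=2/5b
Σ=2b of 2 (144bpm 2/4) — PASS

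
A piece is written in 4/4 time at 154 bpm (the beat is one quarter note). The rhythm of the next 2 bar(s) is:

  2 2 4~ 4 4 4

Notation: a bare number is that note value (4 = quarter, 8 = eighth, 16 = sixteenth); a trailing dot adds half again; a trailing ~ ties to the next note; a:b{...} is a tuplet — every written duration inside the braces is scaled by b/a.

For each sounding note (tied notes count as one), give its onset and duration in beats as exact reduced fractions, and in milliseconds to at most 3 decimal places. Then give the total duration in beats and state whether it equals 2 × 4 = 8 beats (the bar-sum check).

1) 0.0ms=0b +779.221ms=2b
2) 779.221ms=2b +779.221ms=2b
3) 1558.442ms=4b +779.221ms=2b
4) 2337.662ms=6b +389.61ms=1b
5) 2727.273ms=7b +389.61ms=1b
Σ=8b of 8 (154bpm 4/4) — PASS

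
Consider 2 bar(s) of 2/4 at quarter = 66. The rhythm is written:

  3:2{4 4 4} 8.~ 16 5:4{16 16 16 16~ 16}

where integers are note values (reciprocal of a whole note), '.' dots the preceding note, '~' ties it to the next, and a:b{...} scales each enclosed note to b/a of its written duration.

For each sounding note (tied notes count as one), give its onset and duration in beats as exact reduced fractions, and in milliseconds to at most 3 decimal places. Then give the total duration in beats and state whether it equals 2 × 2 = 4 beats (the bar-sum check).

1) 0.0ms=0b +606.061ms=2/3b
2) 606.061ms=2/3b +606.061ms=2/3b
3) 1212.121ms=4/3b +606.061ms=2/3b
4) 1818.182ms=2b +909.091ms=1b
5) 2727.273ms=3b +181.818ms=1/5b
6) 2909.091ms=16/5b +181.818ms=1/5b
7) 3090.909ms=17/5b +181.818ms=1/5b
8) 3272.727ms=18/5b +363.636ms=2/5b
Σ=4b of 4 (66bpm 2/4) — PASS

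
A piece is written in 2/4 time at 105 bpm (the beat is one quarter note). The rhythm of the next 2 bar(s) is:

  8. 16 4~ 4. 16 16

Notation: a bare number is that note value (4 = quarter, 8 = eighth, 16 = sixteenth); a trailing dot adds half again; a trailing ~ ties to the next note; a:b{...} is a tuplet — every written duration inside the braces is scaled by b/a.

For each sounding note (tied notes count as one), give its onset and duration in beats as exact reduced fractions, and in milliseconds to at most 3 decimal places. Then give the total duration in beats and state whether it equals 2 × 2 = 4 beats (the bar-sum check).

1) 0.0ms=0b +428.571ms=3/4b
2) 428.571ms=3/4b +142.857ms=1/4b
3) 571.429ms=1b +1428.571ms=5/2b
4) 2000.0ms=7/2b +142.857ms=1/4b
5) 2142.857ms=15/4b +142.857ms=1/4b
Σ=4b of 4 (105bpm 2/4) — PASS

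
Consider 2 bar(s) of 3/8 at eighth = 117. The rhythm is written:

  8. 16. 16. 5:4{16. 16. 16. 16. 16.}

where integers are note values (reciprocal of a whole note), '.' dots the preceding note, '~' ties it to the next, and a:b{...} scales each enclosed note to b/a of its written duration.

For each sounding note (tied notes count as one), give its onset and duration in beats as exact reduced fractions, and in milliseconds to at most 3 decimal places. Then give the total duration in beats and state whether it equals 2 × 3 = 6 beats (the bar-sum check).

1) 0.0ms=0b +769.231ms=3/2b
2) 769.231ms=3/2b +384.615ms=3/4b
3) 1153.846ms=9/4b +384.615ms=3/4b
4) 1538.462ms=3b +307.692ms=3/5b
5) 1846.154ms=18/5b +307.692ms=3/5b
6) 2153.846ms=21/5b +307.692ms=3/5b
7) 2461.538ms=24/5b +307.692ms=3/5b
8) 2769.231ms=27/5b +307.692ms=3/5b
Σ=6b of 6 (117bpm 3/8) — PASS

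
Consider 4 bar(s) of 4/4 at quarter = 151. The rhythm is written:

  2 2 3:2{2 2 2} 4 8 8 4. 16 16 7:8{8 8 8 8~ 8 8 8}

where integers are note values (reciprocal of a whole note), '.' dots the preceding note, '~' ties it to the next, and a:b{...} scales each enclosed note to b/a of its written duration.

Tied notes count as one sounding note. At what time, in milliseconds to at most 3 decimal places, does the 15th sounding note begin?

1. 0.0ms @ 0 + 794.702ms (2)
2. 794.702ms @ 2 + 794.702ms (2)
3. 1589.404ms @ 4 + 529.801ms (4/3)
4. 2119.205ms @ 16/3 + 529.801ms (4/3)
5. 2649.007ms @ 20/3 + 529.801ms (4/3)
6. 3178.808ms @ 8 + 397.351ms (1)
7. 3576.159ms @ 9 + 198.675ms (1/2)
8. 3774.834ms @ 19/2 + 198.675ms (1/2)
9. 3973.51ms @ 10 + 596.026ms (3/2)
10. 4569.536ms @ 23/2 + 99.338ms (1/4)
11. 4668.874ms @ 47/4 + 99.338ms (1/4)
12. 4768.212ms @ 12 + 227.058ms (4/7)
13. 4995.27ms @ 88/7 + 227.058ms (4/7)
14. 5222.327ms @ 92/7 + 227.058ms (4/7)
15. 5449.385ms @ 96/7 + 454.115ms (8/7)
16. 5903.5ms @ 104/7 + 227.058ms (4/7)
17. 6130.558ms @ 108/7 + 227.058ms (4/7)

note 15 onset = 96/7b = 5449.385ms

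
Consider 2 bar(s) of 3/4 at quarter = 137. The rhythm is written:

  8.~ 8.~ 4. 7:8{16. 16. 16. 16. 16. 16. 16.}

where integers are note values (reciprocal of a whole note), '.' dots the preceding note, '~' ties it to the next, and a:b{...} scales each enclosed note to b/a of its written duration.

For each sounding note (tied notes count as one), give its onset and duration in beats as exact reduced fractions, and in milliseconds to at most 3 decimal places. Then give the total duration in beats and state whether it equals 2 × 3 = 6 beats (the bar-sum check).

1) 0.0ms=0b +1313.869ms=3b
2) 1313.869ms=3b +187.696ms=3/7b
3) 1501.564ms=24/7b +187.696ms=3/7b
4) 1689.26ms=27/7b +187.696ms=3/7b
5) 1876.955ms=30/7b +187.696ms=3/7b
6) 2064.651ms=33/7b +187.696ms=3/7b
7) 2252.346ms=36/7b +187.696ms=3/7b
8) 2440.042ms=39/7b +187.696ms=3/7b
Σ=6b of 6 (137bpm 3/4) — PASS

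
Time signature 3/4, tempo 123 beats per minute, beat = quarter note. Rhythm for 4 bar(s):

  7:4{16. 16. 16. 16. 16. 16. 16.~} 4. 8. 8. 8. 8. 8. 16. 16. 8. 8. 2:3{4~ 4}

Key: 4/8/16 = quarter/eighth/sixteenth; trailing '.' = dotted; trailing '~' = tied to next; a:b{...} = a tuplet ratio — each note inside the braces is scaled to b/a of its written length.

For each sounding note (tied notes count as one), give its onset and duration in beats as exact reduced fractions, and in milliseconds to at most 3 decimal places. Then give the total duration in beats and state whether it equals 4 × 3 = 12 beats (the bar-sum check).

1) 0.0ms=0b +104.53ms=3/14b
2) 104.53ms=3/14b +104.53ms=3/14b
3) 209.059ms=3/7b +104.53ms=3/14b
4) 313.589ms=9/14b +104.53ms=3/14b
5) 418.118ms=6/7b +104.53ms=3/14b
6) 522.648ms=15/14b +104.53ms=3/14b
7) 627.178ms=9/7b +836.237ms=12/7b
8) 1463.415ms=3b +365.854ms=3/4b
9) 1829.268ms=15/4b +365.854ms=3/4b
10) 2195.122ms=9/2b +365.854ms=3/4b
11) 2560.976ms=21/4b +365.854ms=3/4b
12) 2926.829ms=6b +365.854ms=3/4b
13) 3292.683ms=27/4b +182.927ms=3/8b
14) 3475.61ms=57/8b +182.927ms=3/8b
15) 3658.537ms=15/2b +365.854ms=3/4b
16) 4024.39ms=33/4b +365.854ms=3/4b
17) 4390.244ms=9b +1463.415ms=3b
Σ=12b of 12 (123bpm 3/4) — PASS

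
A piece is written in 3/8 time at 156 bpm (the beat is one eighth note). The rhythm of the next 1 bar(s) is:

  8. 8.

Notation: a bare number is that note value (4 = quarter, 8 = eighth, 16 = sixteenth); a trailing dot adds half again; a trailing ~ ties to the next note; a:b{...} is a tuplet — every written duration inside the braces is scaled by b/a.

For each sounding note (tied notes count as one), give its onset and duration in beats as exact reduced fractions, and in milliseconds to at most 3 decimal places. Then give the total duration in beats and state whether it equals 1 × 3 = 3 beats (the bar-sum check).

1) 0.0ms=0b +576.923ms=3/2b
2) 576.923ms=3/2b +576.923ms=3/2b
Σ=3b of 3 (156bpm 3/8) — PASS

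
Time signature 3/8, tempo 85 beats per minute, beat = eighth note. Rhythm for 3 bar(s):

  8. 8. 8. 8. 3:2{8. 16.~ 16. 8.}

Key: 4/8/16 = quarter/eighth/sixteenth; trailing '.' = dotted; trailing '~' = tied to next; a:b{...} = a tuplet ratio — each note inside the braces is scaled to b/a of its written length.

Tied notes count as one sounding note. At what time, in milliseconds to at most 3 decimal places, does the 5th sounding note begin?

note 5 onset = 6b = 4235.294ms

1. 0.0ms @ 0 + 1058.824ms (3/2)
2. 1058.824ms @ 3/2 + 1058.824ms (3/2)
3. 2117.647ms @ 3 + 1058.824ms (3/2)
4. 3176.471ms @ 9/2 + 1058.824ms (3/2)
5. 4235.294ms @ 6 + 705.882ms (1)
6. 4941.176ms @ 7 + 705.882ms (1)
7. 5647.059ms @ 8 + 705.882ms (1)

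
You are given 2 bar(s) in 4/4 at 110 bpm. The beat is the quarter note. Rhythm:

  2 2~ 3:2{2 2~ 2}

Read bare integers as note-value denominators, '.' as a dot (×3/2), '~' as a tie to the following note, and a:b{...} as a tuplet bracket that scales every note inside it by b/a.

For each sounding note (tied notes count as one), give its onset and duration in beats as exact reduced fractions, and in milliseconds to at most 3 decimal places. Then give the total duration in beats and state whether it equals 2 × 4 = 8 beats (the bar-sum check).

1) 0.0ms=0b +1090.909ms=2b
2) 1090.909ms=2b +1818.182ms=10/3b
3) 2909.091ms=16/3b +1454.545ms=8/3b
Σ=8b of 8 (110bpm 4/4) — PASS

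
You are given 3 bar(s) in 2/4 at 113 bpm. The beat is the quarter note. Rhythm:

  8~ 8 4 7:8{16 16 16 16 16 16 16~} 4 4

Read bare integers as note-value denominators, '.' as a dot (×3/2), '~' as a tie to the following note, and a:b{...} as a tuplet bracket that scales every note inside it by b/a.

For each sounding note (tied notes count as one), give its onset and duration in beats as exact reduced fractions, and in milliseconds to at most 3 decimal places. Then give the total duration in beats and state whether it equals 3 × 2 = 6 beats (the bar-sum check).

1) 0.0ms=0b +530.973ms=1b
2) 530.973ms=1b +530.973ms=1b
3) 1061.947ms=2b +151.707ms=2/7b
4) 1213.654ms=16/7b +151.707ms=2/7b
5) 1365.36ms=18/7b +151.707ms=2/7b
6) 1517.067ms=20/7b +151.707ms=2/7b
7) 1668.774ms=22/7b +151.707ms=2/7b
8) 1820.48ms=24/7b +151.707ms=2/7b
9) 1972.187ms=26/7b +682.68ms=9/7b
10) 2654.867ms=5b +530.973ms=1b
Σ=6b of 6 (113bpm 2/4) — PASS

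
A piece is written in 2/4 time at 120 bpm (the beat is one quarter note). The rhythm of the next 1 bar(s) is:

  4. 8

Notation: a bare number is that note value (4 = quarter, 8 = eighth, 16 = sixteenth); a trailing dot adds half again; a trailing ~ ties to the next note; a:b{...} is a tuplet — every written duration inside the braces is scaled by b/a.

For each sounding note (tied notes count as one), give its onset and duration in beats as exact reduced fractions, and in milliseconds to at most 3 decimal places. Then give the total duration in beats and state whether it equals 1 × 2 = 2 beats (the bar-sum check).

1) 0.0ms=0b +750.0ms=3/2b
2) 750.0ms=3/2b +250.0ms=1/2b
Σ=2b of 2 (120bpm 2/4) — PASS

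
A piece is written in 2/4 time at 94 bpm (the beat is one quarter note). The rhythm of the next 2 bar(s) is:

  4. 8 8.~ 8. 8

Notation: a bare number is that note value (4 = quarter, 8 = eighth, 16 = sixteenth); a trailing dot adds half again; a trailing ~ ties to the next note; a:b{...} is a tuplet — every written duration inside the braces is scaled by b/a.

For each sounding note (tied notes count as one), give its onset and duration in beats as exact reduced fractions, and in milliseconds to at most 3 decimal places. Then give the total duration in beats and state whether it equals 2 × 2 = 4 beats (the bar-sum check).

1) 0.0ms=0b +957.447ms=3/2b
2) 957.447ms=3/2b +319.149ms=1/2b
3) 1276.596ms=2b +957.447ms=3/2b
4) 2234.043ms=7/2b +319.149ms=1/2b
Σ=4b of 4 (94bpm 2/4) — PASS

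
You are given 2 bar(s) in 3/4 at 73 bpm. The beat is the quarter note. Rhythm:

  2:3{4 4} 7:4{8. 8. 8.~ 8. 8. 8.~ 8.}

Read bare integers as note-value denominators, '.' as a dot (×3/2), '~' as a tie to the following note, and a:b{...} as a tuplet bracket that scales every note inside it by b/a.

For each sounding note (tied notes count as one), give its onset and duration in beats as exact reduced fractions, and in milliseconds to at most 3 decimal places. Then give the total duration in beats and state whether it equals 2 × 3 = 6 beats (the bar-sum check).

1) 0.0ms=0b +1232.877ms=3/2b
2) 1232.877ms=3/2b +1232.877ms=3/2b
3) 2465.753ms=3b +352.25ms=3/7b
4) 2818.004ms=24/7b +352.25ms=3/7b
5) 3170.254ms=27/7b +704.501ms=6/7b
6) 3874.755ms=33/7b +352.25ms=3/7b
7) 4227.006ms=36/7b +704.501ms=6/7b
Σ=6b of 6 (73bpm 3/4) — PASS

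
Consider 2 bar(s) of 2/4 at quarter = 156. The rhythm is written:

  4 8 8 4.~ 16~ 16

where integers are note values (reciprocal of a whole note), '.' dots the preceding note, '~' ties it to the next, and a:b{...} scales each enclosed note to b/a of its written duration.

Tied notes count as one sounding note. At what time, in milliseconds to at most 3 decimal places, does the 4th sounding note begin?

note 4 onset = 2b = 769.231ms

1. 0.0ms @ 0 + 384.615ms (1)
2. 384.615ms @ 1 + 192.308ms (1/2)
3. 576.923ms @ 3/2 + 192.308ms (1/2)
4. 769.231ms @ 2 + 769.231ms (2)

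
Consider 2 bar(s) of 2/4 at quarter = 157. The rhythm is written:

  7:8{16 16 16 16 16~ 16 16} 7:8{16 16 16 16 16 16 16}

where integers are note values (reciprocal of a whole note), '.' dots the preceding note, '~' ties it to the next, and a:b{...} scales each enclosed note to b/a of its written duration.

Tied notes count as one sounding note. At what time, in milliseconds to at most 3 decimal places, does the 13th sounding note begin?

note 13 onset = 26/7b = 1419.472ms

1. 0.0ms @ 0 + 109.19ms (2/7)
2. 109.19ms @ 2/7 + 109.19ms (2/7)
3. 218.38ms @ 4/7 + 109.19ms (2/7)
4. 327.571ms @ 6/7 + 109.19ms (2/7)
5. 436.761ms @ 8/7 + 218.38ms (4/7)
6. 655.141ms @ 12/7 + 109.19ms (2/7)
7. 764.331ms @ 2 + 109.19ms (2/7)
8. 873.521ms @ 16/7 + 109.19ms (2/7)
9. 982.712ms @ 18/7 + 109.19ms (2/7)
10. 1091.902ms @ 20/7 + 109.19ms (2/7)
11. 1201.092ms @ 22/7 + 109.19ms (2/7)
12. 1310.282ms @ 24/7 + 109.19ms (2/7)
13. 1419.472ms @ 26/7 + 109.19ms (2/7)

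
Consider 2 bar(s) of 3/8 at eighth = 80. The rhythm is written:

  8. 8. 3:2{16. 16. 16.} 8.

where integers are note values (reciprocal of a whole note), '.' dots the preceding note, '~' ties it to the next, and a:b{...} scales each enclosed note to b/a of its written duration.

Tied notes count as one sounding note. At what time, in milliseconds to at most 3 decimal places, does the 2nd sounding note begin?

note 2 onset = 3/2b = 1125.0ms

1. 0.0ms @ 0 + 1125.0ms (3/2)
2. 1125.0ms @ 3/2 + 1125.0ms (3/2)
3. 2250.0ms @ 3 + 375.0ms (1/2)
4. 2625.0ms @ 7/2 + 375.0ms (1/2)
5. 3000.0ms @ 4 + 375.0ms (1/2)
6. 3375.0ms @ 9/2 + 1125.0ms (3/2)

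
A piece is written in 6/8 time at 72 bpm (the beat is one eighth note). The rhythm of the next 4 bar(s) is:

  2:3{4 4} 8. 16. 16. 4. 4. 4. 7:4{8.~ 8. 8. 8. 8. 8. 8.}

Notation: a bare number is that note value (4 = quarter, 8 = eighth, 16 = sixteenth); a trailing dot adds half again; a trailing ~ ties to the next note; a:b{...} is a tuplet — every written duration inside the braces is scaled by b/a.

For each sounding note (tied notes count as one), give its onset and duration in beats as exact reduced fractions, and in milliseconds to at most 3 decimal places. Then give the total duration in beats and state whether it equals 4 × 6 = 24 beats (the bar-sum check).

1) 0.0ms=0b +2500.0ms=3b
2) 2500.0ms=3b +2500.0ms=3b
3) 5000.0ms=6b +1250.0ms=3/2b
4) 6250.0ms=15/2b +625.0ms=3/4b
5) 6875.0ms=33/4b +625.0ms=3/4b
6) 7500.0ms=9b +2500.0ms=3b
7) 10000.0ms=12b +2500.0ms=3b
8) 12500.0ms=15b +2500.0ms=3b
9) 15000.0ms=18b +1428.571ms=12/7b
10) 16428.571ms=138/7b +714.286ms=6/7b
11) 17142.857ms=144/7b +714.286ms=6/7b
12) 17857.143ms=150/7b +714.286ms=6/7b
13) 18571.429ms=156/7b +714.286ms=6/7b
14) 19285.714ms=162/7b +714.286ms=6/7b
Σ=24b of 24 (72bpm 6/8) — PASS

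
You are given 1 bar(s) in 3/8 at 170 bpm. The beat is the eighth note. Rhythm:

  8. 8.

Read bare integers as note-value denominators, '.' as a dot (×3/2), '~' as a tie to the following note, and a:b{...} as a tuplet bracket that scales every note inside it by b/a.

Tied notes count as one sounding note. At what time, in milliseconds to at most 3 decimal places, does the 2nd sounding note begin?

note 2 onset = 3/2b = 529.412ms

1. 0.0ms @ 0 + 529.412ms (3/2)
2. 529.412ms @ 3/2 + 529.412ms (3/2)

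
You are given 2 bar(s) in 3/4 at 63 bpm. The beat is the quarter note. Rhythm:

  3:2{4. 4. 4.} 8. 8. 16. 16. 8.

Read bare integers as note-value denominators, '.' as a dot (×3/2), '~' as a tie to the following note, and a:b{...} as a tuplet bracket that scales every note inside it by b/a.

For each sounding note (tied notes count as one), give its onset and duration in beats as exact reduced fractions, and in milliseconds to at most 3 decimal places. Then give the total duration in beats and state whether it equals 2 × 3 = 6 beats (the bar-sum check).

1) 0.0ms=0b +952.381ms=1b
2) 952.381ms=1b +952.381ms=1b
3) 1904.762ms=2b +952.381ms=1b
4) 2857.143ms=3b +714.286ms=3/4b
5) 3571.429ms=15/4b +714.286ms=3/4b
6) 4285.714ms=9/2b +357.143ms=3/8b
7) 4642.857ms=39/8b +357.143ms=3/8b
8) 5000.0ms=21/4b +714.286ms=3/4b
Σ=6b of 6 (63bpm 3/4) — PASS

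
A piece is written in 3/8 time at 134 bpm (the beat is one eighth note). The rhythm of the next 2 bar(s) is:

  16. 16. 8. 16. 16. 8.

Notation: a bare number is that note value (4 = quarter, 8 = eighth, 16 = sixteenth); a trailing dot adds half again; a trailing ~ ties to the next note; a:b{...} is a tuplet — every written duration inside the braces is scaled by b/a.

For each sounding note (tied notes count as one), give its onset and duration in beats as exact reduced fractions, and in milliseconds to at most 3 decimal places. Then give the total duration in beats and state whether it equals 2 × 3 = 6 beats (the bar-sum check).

1) 0.0ms=0b +335.821ms=3/4b
2) 335.821ms=3/4b +335.821ms=3/4b
3) 671.642ms=3/2b +671.642ms=3/2b
4) 1343.284ms=3b +335.821ms=3/4b
5) 1679.104ms=15/4b +335.821ms=3/4b
6) 2014.925ms=9/2b +671.642ms=3/2b
Σ=6b of 6 (134bpm 3/8) — PASS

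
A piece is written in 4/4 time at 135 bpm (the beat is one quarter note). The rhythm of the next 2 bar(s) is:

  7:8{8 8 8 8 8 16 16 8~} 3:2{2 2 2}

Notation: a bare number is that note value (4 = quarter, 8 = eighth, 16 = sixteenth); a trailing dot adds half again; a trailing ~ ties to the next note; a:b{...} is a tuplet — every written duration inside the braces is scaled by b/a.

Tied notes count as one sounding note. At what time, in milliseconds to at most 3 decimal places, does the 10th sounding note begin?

note 10 onset = 20/3b = 2962.963ms

1. 0.0ms @ 0 + 253.968ms (4/7)
2. 253.968ms @ 4/7 + 253.968ms (4/7)
3. 507.937ms @ 8/7 + 253.968ms (4/7)
4. 761.905ms @ 12/7 + 253.968ms (4/7)
5. 1015.873ms @ 16/7 + 253.968ms (4/7)
6. 1269.841ms @ 20/7 + 126.984ms (2/7)
7. 1396.825ms @ 22/7 + 126.984ms (2/7)
8. 1523.81ms @ 24/7 + 846.561ms (40/21)
9. 2370.37ms @ 16/3 + 592.593ms (4/3)
10. 2962.963ms @ 20/3 + 592.593ms (4/3)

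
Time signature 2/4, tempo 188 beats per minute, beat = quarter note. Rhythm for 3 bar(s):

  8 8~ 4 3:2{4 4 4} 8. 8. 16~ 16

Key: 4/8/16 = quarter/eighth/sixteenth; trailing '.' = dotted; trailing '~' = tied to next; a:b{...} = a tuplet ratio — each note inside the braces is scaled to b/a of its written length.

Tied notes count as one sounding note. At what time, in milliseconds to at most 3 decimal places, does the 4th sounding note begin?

1. 0.0ms @ 0 + 159.574ms (1/2)
2. 159.574ms @ 1/2 + 478.723ms (3/2)
3. 638.298ms @ 2 + 212.766ms (2/3)
4. 851.064ms @ 8/3 + 212.766ms (2/3)
5. 1063.83ms @ 10/3 + 212.766ms (2/3)
6. 1276.596ms @ 4 + 239.362ms (3/4)
7. 1515.957ms @ 19/4 + 239.362ms (3/4)
8. 1755.319ms @ 11/2 + 159.574ms (1/2)

note 4 onset = 8/3b = 851.064ms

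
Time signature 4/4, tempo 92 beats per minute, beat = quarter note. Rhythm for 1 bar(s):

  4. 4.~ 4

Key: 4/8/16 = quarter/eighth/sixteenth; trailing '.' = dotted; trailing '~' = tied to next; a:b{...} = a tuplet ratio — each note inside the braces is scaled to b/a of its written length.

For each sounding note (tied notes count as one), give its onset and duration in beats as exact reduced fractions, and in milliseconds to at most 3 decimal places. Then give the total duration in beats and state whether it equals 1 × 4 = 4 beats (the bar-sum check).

1) 0.0ms=0b +978.261ms=3/2b
2) 978.261ms=3/2b +1630.435ms=5/2b
Σ=4b of 4 (92bpm 4/4) — PASS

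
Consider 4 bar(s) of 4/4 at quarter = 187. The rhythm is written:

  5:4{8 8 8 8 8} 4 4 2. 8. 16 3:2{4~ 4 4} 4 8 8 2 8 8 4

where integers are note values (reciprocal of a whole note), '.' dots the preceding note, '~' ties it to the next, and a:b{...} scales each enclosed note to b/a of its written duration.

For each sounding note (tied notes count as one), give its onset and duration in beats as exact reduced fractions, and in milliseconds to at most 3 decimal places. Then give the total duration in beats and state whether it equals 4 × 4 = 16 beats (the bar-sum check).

1) 0.0ms=0b +128.342ms=2/5b
2) 128.342ms=2/5b +128.342ms=2/5b
3) 256.684ms=4/5b +128.342ms=2/5b
4) 385.027ms=6/5b +128.342ms=2/5b
5) 513.369ms=8/5b +128.342ms=2/5b
6) 641.711ms=2b +320.856ms=1b
7) 962.567ms=3b +320.856ms=1b
8) 1283.422ms=4b +962.567ms=3b
9) 2245.989ms=7b +240.642ms=3/4b
10) 2486.631ms=31/4b +80.214ms=1/4b
11) 2566.845ms=8b +427.807ms=4/3b
12) 2994.652ms=28/3b +213.904ms=2/3b
13) 3208.556ms=10b +320.856ms=1b
14) 3529.412ms=11b +160.428ms=1/2b
15) 3689.84ms=23/2b +160.428ms=1/2b
16) 3850.267ms=12b +641.711ms=2b
17) 4491.979ms=14b +160.428ms=1/2b
18) 4652.406ms=29/2b +160.428ms=1/2b
19) 4812.834ms=15b +320.856ms=1b
Σ=16b of 16 (187bpm 4/4) — PASS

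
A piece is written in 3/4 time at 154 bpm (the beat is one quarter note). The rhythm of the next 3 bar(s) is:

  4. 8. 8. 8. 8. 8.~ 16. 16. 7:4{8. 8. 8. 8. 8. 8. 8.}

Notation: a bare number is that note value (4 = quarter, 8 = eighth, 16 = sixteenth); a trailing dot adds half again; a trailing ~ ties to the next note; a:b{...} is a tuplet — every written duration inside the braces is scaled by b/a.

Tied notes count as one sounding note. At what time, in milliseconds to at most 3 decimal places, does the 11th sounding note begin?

note 11 onset = 51/7b = 2838.59ms

1. 0.0ms @ 0 + 584.416ms (3/2)
2. 584.416ms @ 3/2 + 292.208ms (3/4)
3. 876.623ms @ 9/4 + 292.208ms (3/4)
4. 1168.831ms @ 3 + 292.208ms (3/4)
5. 1461.039ms @ 15/4 + 292.208ms (3/4)
6. 1753.247ms @ 9/2 + 438.312ms (9/8)
7. 2191.558ms @ 45/8 + 146.104ms (3/8)
8. 2337.662ms @ 6 + 166.976ms (3/7)
9. 2504.638ms @ 45/7 + 166.976ms (3/7)
10. 2671.614ms @ 48/7 + 166.976ms (3/7)
11. 2838.59ms @ 51/7 + 166.976ms (3/7)
12. 3005.566ms @ 54/7 + 166.976ms (3/7)
13. 3172.542ms @ 57/7 + 166.976ms (3/7)
14. 3339.518ms @ 60/7 + 166.976ms (3/7)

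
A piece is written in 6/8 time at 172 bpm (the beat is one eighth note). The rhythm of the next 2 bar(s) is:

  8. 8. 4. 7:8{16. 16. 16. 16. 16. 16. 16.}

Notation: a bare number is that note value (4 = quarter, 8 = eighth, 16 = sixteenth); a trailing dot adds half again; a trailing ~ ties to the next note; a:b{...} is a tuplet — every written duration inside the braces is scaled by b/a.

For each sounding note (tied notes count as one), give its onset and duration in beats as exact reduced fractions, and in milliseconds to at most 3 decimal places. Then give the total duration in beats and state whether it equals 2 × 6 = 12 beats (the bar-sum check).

1) 0.0ms=0b +523.256ms=3/2b
2) 523.256ms=3/2b +523.256ms=3/2b
3) 1046.512ms=3b +1046.512ms=3b
4) 2093.023ms=6b +299.003ms=6/7b
5) 2392.027ms=48/7b +299.003ms=6/7b
6) 2691.03ms=54/7b +299.003ms=6/7b
7) 2990.033ms=60/7b +299.003ms=6/7b
8) 3289.037ms=66/7b +299.003ms=6/7b
9) 3588.04ms=72/7b +299.003ms=6/7b
10) 3887.043ms=78/7b +299.003ms=6/7b
Σ=12b of 12 (172bpm 6/8) — PASS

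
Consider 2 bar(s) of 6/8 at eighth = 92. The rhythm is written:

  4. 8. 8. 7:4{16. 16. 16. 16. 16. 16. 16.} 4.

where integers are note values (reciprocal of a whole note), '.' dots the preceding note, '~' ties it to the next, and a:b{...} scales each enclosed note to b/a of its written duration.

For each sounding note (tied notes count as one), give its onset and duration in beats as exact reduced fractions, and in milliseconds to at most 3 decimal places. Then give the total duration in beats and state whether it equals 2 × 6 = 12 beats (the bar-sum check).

1) 0.0ms=0b +1956.522ms=3b
2) 1956.522ms=3b +978.261ms=3/2b
3) 2934.783ms=9/2b +978.261ms=3/2b
4) 3913.043ms=6b +279.503ms=3/7b
5) 4192.547ms=45/7b +279.503ms=3/7b
6) 4472.05ms=48/7b +279.503ms=3/7b
7) 4751.553ms=51/7b +279.503ms=3/7b
8) 5031.056ms=54/7b +279.503ms=3/7b
9) 5310.559ms=57/7b +279.503ms=3/7b
10) 5590.062ms=60/7b +279.503ms=3/7b
11) 5869.565ms=9b +1956.522ms=3b
Σ=12b of 12 (92bpm 6/8) — PASS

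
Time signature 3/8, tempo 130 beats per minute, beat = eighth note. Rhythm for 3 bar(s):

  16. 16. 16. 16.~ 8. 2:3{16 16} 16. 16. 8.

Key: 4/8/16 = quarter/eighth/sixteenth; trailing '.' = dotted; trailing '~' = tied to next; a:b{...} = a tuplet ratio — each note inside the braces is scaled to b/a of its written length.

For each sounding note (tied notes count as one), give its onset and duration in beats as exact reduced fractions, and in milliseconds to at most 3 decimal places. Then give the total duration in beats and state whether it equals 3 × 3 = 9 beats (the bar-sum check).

1) 0.0ms=0b +346.154ms=3/4b
2) 346.154ms=3/4b +346.154ms=3/4b
3) 692.308ms=3/2b +346.154ms=3/4b
4) 1038.462ms=9/4b +1038.462ms=9/4b
5) 2076.923ms=9/2b +346.154ms=3/4b
6) 2423.077ms=21/4b +346.154ms=3/4b
7) 2769.231ms=6b +346.154ms=3/4b
8) 3115.385ms=27/4b +346.154ms=3/4b
9) 3461.538ms=15/2b +692.308ms=3/2b
Σ=9b of 9 (130bpm 3/8) — PASS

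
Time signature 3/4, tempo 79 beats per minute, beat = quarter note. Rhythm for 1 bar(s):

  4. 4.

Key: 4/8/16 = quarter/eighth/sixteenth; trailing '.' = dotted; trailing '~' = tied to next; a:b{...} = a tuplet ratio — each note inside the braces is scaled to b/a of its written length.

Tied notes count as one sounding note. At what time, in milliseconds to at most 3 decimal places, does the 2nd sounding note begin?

1. 0.0ms @ 0 + 1139.241ms (3/2)
2. 1139.241ms @ 3/2 + 1139.241ms (3/2)

note 2 onset = 3/2b = 1139.241ms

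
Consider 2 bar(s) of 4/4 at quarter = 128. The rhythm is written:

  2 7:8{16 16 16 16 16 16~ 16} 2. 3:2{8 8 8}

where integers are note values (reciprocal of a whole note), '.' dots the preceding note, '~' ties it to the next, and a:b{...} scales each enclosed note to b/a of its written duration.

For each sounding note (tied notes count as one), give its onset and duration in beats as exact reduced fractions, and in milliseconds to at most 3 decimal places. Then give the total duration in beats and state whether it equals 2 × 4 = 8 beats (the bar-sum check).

1) 0.0ms=0b +937.5ms=2b
2) 937.5ms=2b +133.929ms=2/7b
3) 1071.429ms=16/7b +133.929ms=2/7b
4) 1205.357ms=18/7b +133.929ms=2/7b
5) 1339.286ms=20/7b +133.929ms=2/7b
6) 1473.214ms=22/7b +133.929ms=2/7b
7) 1607.143ms=24/7b +267.857ms=4/7b
8) 1875.0ms=4b +1406.25ms=3b
9) 3281.25ms=7b +156.25ms=1/3b
10) 3437.5ms=22/3b +156.25ms=1/3b
11) 3593.75ms=23/3b +156.25ms=1/3b
Σ=8b of 8 (128bpm 4/4) — PASS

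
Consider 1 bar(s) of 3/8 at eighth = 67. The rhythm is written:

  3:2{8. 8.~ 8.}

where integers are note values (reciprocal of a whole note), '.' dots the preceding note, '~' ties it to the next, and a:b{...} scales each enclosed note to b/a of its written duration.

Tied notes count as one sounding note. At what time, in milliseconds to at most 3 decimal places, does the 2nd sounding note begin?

1. 0.0ms @ 0 + 895.522ms (1)
2. 895.522ms @ 1 + 1791.045ms (2)

note 2 onset = 1b = 895.522ms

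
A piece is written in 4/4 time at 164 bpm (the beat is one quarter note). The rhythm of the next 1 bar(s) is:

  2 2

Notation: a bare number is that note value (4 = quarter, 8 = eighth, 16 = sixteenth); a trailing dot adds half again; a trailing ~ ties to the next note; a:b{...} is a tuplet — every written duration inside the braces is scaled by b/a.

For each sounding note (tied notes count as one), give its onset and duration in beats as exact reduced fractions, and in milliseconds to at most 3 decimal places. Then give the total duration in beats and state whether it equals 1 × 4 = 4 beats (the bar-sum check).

1) 0.0ms=0b +731.707ms=2b
2) 731.707ms=2b +731.707ms=2b
Σ=4b of 4 (164bpm 4/4) — PASS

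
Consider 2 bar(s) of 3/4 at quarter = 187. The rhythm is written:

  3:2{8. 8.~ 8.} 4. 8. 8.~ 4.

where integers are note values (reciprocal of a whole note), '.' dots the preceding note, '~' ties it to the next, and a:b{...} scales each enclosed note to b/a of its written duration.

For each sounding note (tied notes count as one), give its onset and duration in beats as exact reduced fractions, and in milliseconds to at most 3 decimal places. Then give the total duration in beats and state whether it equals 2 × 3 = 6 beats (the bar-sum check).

1) 0.0ms=0b +160.428ms=1/2b
2) 160.428ms=1/2b +320.856ms=1b
3) 481.283ms=3/2b +481.283ms=3/2b
4) 962.567ms=3b +240.642ms=3/4b
5) 1203.209ms=15/4b +721.925ms=9/4b
Σ=6b of 6 (187bpm 3/4) — PASS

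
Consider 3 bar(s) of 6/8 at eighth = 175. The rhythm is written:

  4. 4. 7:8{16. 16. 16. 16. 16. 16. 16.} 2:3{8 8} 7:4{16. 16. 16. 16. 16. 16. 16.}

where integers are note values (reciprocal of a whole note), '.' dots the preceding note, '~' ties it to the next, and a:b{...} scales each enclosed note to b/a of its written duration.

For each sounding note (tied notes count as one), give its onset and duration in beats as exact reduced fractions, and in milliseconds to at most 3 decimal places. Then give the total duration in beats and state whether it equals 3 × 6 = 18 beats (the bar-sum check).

1) 0.0ms=0b +1028.571ms=3b
2) 1028.571ms=3b +1028.571ms=3b
3) 2057.143ms=6b +293.878ms=6/7b
4) 2351.02ms=48/7b +293.878ms=6/7b
5) 2644.898ms=54/7b +293.878ms=6/7b
6) 2938.776ms=60/7b +293.878ms=6/7b
7) 3232.653ms=66/7b +293.878ms=6/7b
8) 3526.531ms=72/7b +293.878ms=6/7b
9) 3820.408ms=78/7b +293.878ms=6/7b
10) 4114.286ms=12b +514.286ms=3/2b
11) 4628.571ms=27/2b +514.286ms=3/2b
12) 5142.857ms=15b +146.939ms=3/7b
13) 5289.796ms=108/7b +146.939ms=3/7b
14) 5436.735ms=111/7b +146.939ms=3/7b
15) 5583.673ms=114/7b +146.939ms=3/7b
16) 5730.612ms=117/7b +146.939ms=3/7b
17) 5877.551ms=120/7b +146.939ms=3/7b
18) 6024.49ms=123/7b +146.939ms=3/7b
Σ=18b of 18 (175bpm 6/8) — PASS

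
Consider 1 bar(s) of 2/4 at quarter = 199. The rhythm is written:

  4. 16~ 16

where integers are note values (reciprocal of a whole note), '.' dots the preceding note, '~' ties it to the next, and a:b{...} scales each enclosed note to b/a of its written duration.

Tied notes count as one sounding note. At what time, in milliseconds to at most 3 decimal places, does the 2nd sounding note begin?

note 2 onset = 3/2b = 452.261ms

1. 0.0ms @ 0 + 452.261ms (3/2)
2. 452.261ms @ 3/2 + 150.754ms (1/2)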